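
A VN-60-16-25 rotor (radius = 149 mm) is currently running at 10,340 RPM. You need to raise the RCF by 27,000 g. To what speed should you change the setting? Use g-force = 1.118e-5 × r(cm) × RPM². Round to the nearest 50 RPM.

≈ 16400 RPM

r = 149 mm = 14.9 cm
Current RCF = 1.118 × 10⁻⁵ × 14.9 × (10340)² = 1.118 × 10⁻⁵ × 14.9 × 106,915,600 ≈ 17,810.2 × g
Target RCF = 17,810.2 + 27,000 = 44,810.2 × g
N² = 44,810.2 / (16.6582 × 10⁻⁵) = 268,997,851
N ≈ √268,997,851 ≈ 16,401.2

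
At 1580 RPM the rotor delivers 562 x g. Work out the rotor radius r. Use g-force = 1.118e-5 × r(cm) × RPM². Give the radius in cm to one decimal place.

≈ 20.1 cm

562 = 1.118 × 10⁻⁵ × r × (1580)²
r = 562 / (1.118 × 10⁻⁵ × 2,496,400) = 562 / 27.90975 ≈ 20.136 cm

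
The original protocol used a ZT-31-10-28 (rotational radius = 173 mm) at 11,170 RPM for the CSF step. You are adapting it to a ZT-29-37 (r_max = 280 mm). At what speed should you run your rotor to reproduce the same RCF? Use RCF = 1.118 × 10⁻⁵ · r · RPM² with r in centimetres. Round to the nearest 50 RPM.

Original rotor: r = 173 mm = 17.3 cm
RCF_original = 1.118 × 10⁻⁵ × 17.3 × (11170)² = 1.118 × 10⁻⁵ × 17.3 × 124,768,900 ≈ 24,132.1 × g
Your rotor: r = 280 mm = 28.0 cm
24,132.1 = 1.118 × 10⁻⁵ × 28 × N²
N² = 24,132.1 / (31.304 × 10⁻⁵) = 77,089,509
N ≈ √77,089,509 ≈ 8,780.1

≈ 8800 RPM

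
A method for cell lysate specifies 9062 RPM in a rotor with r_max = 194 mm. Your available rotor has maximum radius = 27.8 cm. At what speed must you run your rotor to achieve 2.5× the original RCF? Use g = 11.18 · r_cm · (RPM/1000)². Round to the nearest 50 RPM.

≈ 11950 RPM

Original rotor: r = 194 mm = 19.4 cm
RCF_original = 11.18 × 19.4 × (9.062)² = 11.18 × 19.4 × 82.119844 ≈ 17,811.1 × g
Target RCF = 2.5 × 17,811.1 ≈ 44,527.8 × g
44,527.8 = 11.18 × 27.8 × (N/1000)²
(N/1000)² = 44,527.8 / 310.804 = 143.2665
N = 1000 × √143.2665 ≈ 11,969.4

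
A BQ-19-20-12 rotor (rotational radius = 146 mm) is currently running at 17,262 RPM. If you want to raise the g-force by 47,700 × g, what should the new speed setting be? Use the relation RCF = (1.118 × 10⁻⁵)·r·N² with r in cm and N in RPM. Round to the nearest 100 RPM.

24300 RPM

r = 146 mm = 14.6 cm
Current RCF = 1.118 × 10⁻⁵ × 14.6 × (17262)² = 1.118 × 10⁻⁵ × 14.6 × 297,976,644 ≈ 48,638.1 × g
Target RCF = 48,638.1 + 47,700 = 96,338.1 × g
N² = 96,338.1 / (16.3228 × 10⁻⁵) = 590,205,725
N ≈ √590,205,725 ≈ 24,294.2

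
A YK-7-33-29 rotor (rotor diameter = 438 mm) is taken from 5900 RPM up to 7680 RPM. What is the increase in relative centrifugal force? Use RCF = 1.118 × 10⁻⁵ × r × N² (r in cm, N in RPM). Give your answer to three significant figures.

≈ 5920 g

r = 438 mm / 2 = 219 mm = 21.9 cm
RCF₁ = 1.118 × 10⁻⁵ × 21.9 × (5900)² = 1.118 × 10⁻⁵ × 21.9 × 34,810,000 ≈ 8,523 × g
RCF₂ = 1.118 × 10⁻⁵ × 21.9 × (7680)² = 1.118 × 10⁻⁵ × 21.9 × 58,982,400 ≈ 14,441.4 × g
Increase = 14,441.4 − 8,523 = 5,918.4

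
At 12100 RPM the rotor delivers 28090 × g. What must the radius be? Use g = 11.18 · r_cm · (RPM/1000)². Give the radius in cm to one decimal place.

28090 = 11.18 × r × (12.1)²
r = 28090 / (11.18 × 146.41) = 28090 / 1636.864 ≈ 17.161 cm

≈ 17.2 cm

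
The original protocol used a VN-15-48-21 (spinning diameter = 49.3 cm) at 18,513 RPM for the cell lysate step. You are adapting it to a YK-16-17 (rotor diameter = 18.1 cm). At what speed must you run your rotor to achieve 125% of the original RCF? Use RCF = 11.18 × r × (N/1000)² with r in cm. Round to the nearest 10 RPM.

34160 RPM

Original rotor: r = 49.3 / 2 = 24.65 cm
RCF_original = 11.18 × 24.65 × (18.513)² = 11.18 × 24.65 × 342.731169 ≈ 94,452.3 × g
Target RCF = 1.25 × 94,452.3 ≈ 118,065.4 × g
Your rotor: r = 18.1 / 2 = 9.05 cm
118,065.4 = 11.18 × 9.05 × (N/1000)²
(N/1000)² = 118,065.4 / 101.179 = 1166.896
N = 1000 × √1166.896 ≈ 34,159.9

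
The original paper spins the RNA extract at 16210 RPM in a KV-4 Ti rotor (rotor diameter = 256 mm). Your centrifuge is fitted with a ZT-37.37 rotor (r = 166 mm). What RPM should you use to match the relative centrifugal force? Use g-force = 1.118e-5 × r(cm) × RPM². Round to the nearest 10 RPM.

≈ 14230 RPM

Original rotor: r = 256 mm / 2 = 128 mm = 12.8 cm
RCF_original = 1.118 × 10⁻⁵ × 12.8 × (16210)² = 1.118 × 10⁻⁵ × 12.8 × 262,764,100 ≈ 37,602.6 × g
Your rotor: r = 166 mm = 16.6 cm
37,602.6 = 1.118 × 10⁻⁵ × 16.6 × N²
N² = 37,602.6 / (18.5588 × 10⁻⁵) = 202,613,316
N ≈ √202,613,316 ≈ 14,234.2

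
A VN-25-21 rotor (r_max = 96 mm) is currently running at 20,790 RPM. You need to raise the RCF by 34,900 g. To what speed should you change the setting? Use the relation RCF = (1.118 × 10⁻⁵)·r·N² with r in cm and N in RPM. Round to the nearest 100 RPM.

27500 RPM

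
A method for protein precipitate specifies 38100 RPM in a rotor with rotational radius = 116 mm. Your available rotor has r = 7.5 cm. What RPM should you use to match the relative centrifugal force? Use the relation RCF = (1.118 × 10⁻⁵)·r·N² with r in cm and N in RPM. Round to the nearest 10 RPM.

Original rotor: r = 116 mm = 11.6 cm
RCF_original = 1.118 × 10⁻⁵ × 11.6 × (38100)² = 1.118 × 10⁻⁵ × 11.6 × 1,451,610,000 ≈ 188,256.4 × g
188,256.4 = 1.118 × 10⁻⁵ × 7.5 × N²
N² = 188,256.4 / (8.385 × 10⁻⁵) = 2,245,156,828
N ≈ √2,245,156,828 ≈ 47,383.1

47380 RPM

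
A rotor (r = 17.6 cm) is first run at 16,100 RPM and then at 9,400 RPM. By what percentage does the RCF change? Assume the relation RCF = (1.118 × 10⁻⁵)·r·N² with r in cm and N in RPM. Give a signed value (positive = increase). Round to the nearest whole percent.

RCF ∝ N², so the ratio is (9400/16100)² = (0.583851)² = 0.3409.
Change = 0.3409 − 1 = -0.6591 → -65.9%.

-66%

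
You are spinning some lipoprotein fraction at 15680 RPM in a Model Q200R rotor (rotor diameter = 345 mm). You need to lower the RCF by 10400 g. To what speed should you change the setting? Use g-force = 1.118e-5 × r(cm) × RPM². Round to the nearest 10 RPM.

13850 RPM

r = 345 mm / 2 = 172.5 mm = 17.25 cm
Current RCF = 1.118 × 10⁻⁵ × 17.25 × (15680)² = 1.118 × 10⁻⁵ × 17.25 × 245,862,400 ≈ 47,415.8 × g
Target RCF = 47,415.8 − 10,400 = 37,015.8 × g
N² = 37,015.8 / (19.2855 × 10⁻⁵) = 191,935,910
N ≈ √191,935,910 ≈ 13,854.1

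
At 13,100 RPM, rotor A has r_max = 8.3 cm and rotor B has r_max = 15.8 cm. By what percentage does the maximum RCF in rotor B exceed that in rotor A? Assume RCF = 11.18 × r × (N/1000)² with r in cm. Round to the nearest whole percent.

90%

At equal RPM, RCF scales linearly with r: ratio = 15.8 / 8.3 = 1.9036.
So rotor B delivers 90.4% more g-force.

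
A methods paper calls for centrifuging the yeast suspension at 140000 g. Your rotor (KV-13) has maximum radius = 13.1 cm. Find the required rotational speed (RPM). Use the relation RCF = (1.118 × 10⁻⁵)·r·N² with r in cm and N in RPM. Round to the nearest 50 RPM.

N ≈ 30900 RPM

RCF = 1.118 × 10⁻⁵ × r × N²
140,000 = 1.118 × 10⁻⁵ × 13.1 × N²
N² = 140,000 / (14.6458 × 10⁻⁵) = 955,905,447
N ≈ √955,905,447 ≈ 30,917.7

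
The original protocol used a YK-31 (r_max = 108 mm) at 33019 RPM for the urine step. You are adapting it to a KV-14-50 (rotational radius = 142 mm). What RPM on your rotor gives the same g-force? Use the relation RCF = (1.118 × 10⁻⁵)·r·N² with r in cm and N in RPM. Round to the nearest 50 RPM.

≈ 28800 RPM

Original rotor: r = 108 mm = 10.8 cm
RCF_original = 1.118 × 10⁻⁵ × 10.8 × (33019)² = 1.118 × 10⁻⁵ × 10.8 × 1,090,254,361 ≈ 131,641.7 × g
Your rotor: r = 142 mm = 14.2 cm
131,641.7 = 1.118 × 10⁻⁵ × 14.2 × N²
N² = 131,641.7 / (15.8756 × 10⁻⁵) = 829,207,715
N ≈ √829,207,715 ≈ 28,796.0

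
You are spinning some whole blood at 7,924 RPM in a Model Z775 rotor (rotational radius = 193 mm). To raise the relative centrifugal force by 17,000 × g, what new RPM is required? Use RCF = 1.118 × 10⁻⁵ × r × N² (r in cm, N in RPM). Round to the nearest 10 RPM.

11900 RPM

r = 193 mm = 19.3 cm
Current RCF = 1.118 × 10⁻⁵ × 19.3 × (7924)² = 1.118 × 10⁻⁵ × 19.3 × 62,789,776 ≈ 13,548.4 × g
Target RCF = 13,548.4 + 17,000 = 30,548.4 × g
N² = 30,548.4 / (21.5774 × 10⁻⁵) = 141,575,908
N ≈ √141,575,908 ≈ 11,898.6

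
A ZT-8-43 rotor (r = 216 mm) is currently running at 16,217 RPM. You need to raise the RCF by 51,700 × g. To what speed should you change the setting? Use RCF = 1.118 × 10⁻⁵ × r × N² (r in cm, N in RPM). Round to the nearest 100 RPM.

r = 216 mm = 21.6 cm
Current RCF = 1.118 × 10⁻⁵ × 21.6 × (16217)² = 1.118 × 10⁻⁵ × 21.6 × 262,991,089 ≈ 63,509.2 × g
Target RCF = 63,509.2 + 51,700 = 115,209.2 × g
N² = 115,209.2 / (24.1488 × 10⁻⁵) = 477,080,435
N ≈ √477,080,435 ≈ 21,842.2

21800 RPM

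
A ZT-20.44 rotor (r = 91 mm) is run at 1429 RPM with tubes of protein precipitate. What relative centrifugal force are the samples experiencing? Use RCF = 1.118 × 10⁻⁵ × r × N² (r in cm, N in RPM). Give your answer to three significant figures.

≈ 208 ×g

r = 91 mm = 9.1 cm
RCF = 1.118 × 10⁻⁵ × 9.1 × (1429)² = 1.118 × 10⁻⁵ × 9.1 × 2,042,041 ≈ 207.8 × g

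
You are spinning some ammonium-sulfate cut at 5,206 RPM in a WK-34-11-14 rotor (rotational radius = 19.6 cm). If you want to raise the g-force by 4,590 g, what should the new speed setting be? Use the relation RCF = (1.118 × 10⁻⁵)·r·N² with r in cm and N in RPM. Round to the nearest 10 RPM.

≈ 6930 RPM

Current RCF = 1.118 × 10⁻⁵ × 19.6 × (5206)² = 1.118 × 10⁻⁵ × 19.6 × 27,102,436 ≈ 5,938.9 × g
Target RCF = 5,938.9 + 4,590 = 10,528.9 × g
N² = 10,528.9 / (21.9128 × 10⁻⁵) = 48,049,085
N ≈ √48,049,085 ≈ 6,931.7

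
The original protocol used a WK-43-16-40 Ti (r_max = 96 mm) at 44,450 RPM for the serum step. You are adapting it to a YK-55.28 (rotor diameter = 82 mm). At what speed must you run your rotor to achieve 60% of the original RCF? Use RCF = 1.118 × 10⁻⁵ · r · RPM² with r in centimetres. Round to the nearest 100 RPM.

≈ 52700 RPM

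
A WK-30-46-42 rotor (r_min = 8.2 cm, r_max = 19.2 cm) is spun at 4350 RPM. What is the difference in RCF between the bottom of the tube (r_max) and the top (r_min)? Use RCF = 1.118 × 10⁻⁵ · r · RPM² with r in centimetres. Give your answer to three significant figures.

2330 × g

RCF_max = 1.118 × 10⁻⁵ × 19.2 × (4350)² = 1.118 × 10⁻⁵ × 19.2 × 18,922,500 ≈ 4,061.8 × g
RCF_min = 1.118 × 10⁻⁵ × 8.2 × (4350)² = 1.118 × 10⁻⁵ × 8.2 × 18,922,500 ≈ 1,734.7 × g
ΔRCF = 4,061.8 − 1,734.7 = 2,327.1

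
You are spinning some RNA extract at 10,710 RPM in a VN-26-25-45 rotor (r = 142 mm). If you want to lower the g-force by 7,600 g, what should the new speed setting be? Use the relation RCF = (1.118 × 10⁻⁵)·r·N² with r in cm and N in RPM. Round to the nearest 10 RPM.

8180 RPM

r = 142 mm = 14.2 cm
Current RCF = 1.118 × 10⁻⁵ × 14.2 × (10710)² = 1.118 × 10⁻⁵ × 14.2 × 114,704,100 ≈ 18,210 × g
Target RCF = 18,210 − 7,600 = 10,610 × g
N² = 10,610 / (15.8756 × 10⁻⁵) = 66,832,120
N ≈ √66,832,120 ≈ 8,175.1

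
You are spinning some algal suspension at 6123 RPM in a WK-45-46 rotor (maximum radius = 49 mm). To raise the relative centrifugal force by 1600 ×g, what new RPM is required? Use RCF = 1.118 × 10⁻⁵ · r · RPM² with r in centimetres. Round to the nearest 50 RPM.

r = 49 mm = 4.9 cm
Current RCF = 1.118 × 10⁻⁵ × 4.9 × (6123)² = 1.118 × 10⁻⁵ × 4.9 × 37,491,129 ≈ 2,053.8 × g
Target RCF = 2,053.8 + 1,600 = 3,653.8 × g
N² = 3,653.8 / (5.4782 × 10⁻⁵) = 66,697,090
N ≈ √66,697,090 ≈ 8,166.8

≈ 8150 RPM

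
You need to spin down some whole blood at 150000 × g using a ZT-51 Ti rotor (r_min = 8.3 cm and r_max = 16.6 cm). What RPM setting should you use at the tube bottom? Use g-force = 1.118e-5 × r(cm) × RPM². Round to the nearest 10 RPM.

Use r_max = 16.6 cm.
150,000 = 1.118 × 10⁻⁵ × 16.6 × N²
N² = 150,000 / (18.5588 × 10⁻⁵) = 808,241,912
N ≈ √808,241,912 ≈ 28,429.6

28430 RPM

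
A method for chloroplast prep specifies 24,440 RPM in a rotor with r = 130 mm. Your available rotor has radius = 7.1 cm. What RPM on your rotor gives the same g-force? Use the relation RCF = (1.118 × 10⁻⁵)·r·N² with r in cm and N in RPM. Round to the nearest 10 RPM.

≈ 33070 RPM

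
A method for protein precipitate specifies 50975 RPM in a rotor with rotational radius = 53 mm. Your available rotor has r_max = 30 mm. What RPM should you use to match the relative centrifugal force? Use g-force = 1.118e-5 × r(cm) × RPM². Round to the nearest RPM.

≈ 67754 RPM

Original rotor: r = 53 mm = 5.3 cm
RCF = 1.118 × 10⁻⁵ × r × N²
RCF_original = 1.118 × 10⁻⁵ × 5.3 × (50975)² = 1.118 × 10⁻⁵ × 5.3 × 2,598,450,625 ≈ 153,968.6 × g
Your rotor: r = 30 mm = 3.0 cm
153,968.6 = 1.118 × 10⁻⁵ × 3 × N²
N² = 153,968.6 / (3.354 × 10⁻⁵) = 4,590,596,303
N ≈ √4,590,596,303 ≈ 67,753.9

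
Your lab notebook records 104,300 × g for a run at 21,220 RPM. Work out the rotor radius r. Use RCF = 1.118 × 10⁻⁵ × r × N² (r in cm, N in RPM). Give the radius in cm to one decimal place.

104300 = 1.118 × 10⁻⁵ × r × (21220)²
r = 104300 / (1.118 × 10⁻⁵ × 450,288,400) = 104300 / 5034.224 ≈ 20.718 cm

r ≈ 20.7 cm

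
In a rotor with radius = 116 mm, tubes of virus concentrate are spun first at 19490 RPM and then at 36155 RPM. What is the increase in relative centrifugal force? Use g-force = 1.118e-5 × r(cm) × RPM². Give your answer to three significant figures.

r = 116 mm = 11.6 cm
RCF₁ = 1.118 × 10⁻⁵ × 11.6 × (19490)² = 1.118 × 10⁻⁵ × 11.6 × 379,860,100 ≈ 49,263.3 × g
RCF₂ = 1.118 × 10⁻⁵ × 11.6 × (36155)² = 1.118 × 10⁻⁵ × 11.6 × 1,307,184,025 ≈ 169,526.1 × g
Increase = 169,526.1 − 49,263.3 = 120,262.8

≈ 120000 x g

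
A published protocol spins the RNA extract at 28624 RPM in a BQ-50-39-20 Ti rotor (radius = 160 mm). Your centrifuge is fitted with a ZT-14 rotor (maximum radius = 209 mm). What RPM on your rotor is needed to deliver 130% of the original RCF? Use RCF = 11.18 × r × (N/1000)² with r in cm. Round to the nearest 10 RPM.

≈ 28560 RPM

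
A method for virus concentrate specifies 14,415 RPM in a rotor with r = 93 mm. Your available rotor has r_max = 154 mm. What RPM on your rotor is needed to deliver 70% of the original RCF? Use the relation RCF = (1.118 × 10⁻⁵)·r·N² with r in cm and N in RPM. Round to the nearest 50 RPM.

≈ 9350 RPM

Original rotor: r = 93 mm = 9.3 cm
RCF_original = 1.118 × 10⁻⁵ × 9.3 × (14415)² = 1.118 × 10⁻⁵ × 9.3 × 207,792,225 ≈ 21,605 × g
Target RCF = 0.7 × 21,605 ≈ 15,123.5 × g
Your rotor: r = 154 mm = 15.4 cm
15,123.5 = 1.118 × 10⁻⁵ × 15.4 × N²
N² = 15,123.5 / (17.2172 × 10⁻⁵) = 87,839,486
N ≈ √87,839,486 ≈ 9,372.3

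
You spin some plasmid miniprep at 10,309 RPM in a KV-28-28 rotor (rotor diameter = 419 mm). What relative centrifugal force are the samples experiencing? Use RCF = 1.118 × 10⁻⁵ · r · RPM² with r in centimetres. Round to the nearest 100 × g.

≈ 24900 x g

r = 419 mm / 2 = 209.5 mm = 20.95 cm
RCF = 1.118 × 10⁻⁵ × 20.95 × (10309)² = 1.118 × 10⁻⁵ × 20.95 × 106,275,481 ≈ 24,891.9 × g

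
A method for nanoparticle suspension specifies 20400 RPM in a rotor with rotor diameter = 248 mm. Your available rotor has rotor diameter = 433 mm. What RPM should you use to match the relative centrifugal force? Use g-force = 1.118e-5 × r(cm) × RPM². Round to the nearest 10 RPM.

Original rotor: r = 248 mm / 2 = 124 mm = 12.4 cm
RCF = 1.118 × 10⁻⁵ × r × N²
RCF_original = 1.118 × 10⁻⁵ × 12.4 × (20400)² = 1.118 × 10⁻⁵ × 12.4 × 416,160,000 ≈ 57,693.1 × g
Your rotor: r = 433 mm / 2 = 216.5 mm = 21.65 cm
57,693.1 = 1.118 × 10⁻⁵ × 21.65 × N²
N² = 57,693.1 / (24.2047 × 10⁻⁵) = 238,354,948
N ≈ √238,354,948 ≈ 15,438.7

≈ 15440 RPM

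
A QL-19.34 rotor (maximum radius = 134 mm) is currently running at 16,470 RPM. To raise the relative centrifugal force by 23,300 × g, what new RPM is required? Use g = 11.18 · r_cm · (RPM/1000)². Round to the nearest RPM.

r = 134 mm = 13.4 cm
Current RCF = 11.18 × 13.4 × (16.47)² = 11.18 × 13.4 × 271.2609 ≈ 40,638.1 × g
Target RCF = 40,638.1 + 23,300 = 63,938.1 × g
(N/1000)² = 63,938.1 / 149.812 = 426.7889
N = 1000 × √426.7889 ≈ 20,658.9

20659 RPM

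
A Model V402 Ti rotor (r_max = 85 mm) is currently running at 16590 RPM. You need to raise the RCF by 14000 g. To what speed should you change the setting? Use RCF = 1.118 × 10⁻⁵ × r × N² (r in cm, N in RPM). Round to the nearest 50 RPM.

20550 RPM

r = 85 mm = 8.5 cm
Current RCF = 1.118 × 10⁻⁵ × 8.5 × (16590)² = 1.118 × 10⁻⁵ × 8.5 × 275,228,100 ≈ 26,154.9 × g
Target RCF = 26,154.9 + 14,000 = 40,154.9 × g
N² = 40,154.9 / (9.503 × 10⁻⁵) = 422,549,721
N ≈ √422,549,721 ≈ 20,556.0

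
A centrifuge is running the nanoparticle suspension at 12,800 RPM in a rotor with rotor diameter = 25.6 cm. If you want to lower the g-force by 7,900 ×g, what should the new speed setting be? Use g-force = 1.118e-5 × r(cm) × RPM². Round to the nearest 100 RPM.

r = 25.6 / 2 = 12.8 cm
Current RCF = 1.118 × 10⁻⁵ × 12.8 × (12800)² = 1.118 × 10⁻⁵ × 12.8 × 163,840,000 ≈ 23,446.2 × g
Target RCF = 23,446.2 − 7,900 = 15,546.2 × g
N² = 15,546.2 / (14.3104 × 10⁻⁵) = 108,635,678
N ≈ √108,635,678 ≈ 10,422.8

≈ 10400 RPM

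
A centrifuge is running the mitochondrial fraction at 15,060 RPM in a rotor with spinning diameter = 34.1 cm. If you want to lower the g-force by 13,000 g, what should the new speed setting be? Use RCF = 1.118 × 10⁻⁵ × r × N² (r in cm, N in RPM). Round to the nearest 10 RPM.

r = 34.1 / 2 = 17.05 cm
Current RCF = 1.118 × 10⁻⁵ × 17.05 × (15060)² = 1.118 × 10⁻⁵ × 17.05 × 226,803,600 ≈ 43,233.1 × g
Target RCF = 43,233.1 − 13,000 = 30,233.1 × g
N² = 30,233.1 / (19.0619 × 10⁻⁵) = 158,604,861
N ≈ √158,604,861 ≈ 12,593.8

N₂ ≈ 12590 RPM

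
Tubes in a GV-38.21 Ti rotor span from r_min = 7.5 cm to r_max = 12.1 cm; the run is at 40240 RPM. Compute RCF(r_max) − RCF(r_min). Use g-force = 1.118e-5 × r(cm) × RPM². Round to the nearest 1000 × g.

83000 x g

RCF_max = 1.118 × 10⁻⁵ × 12.1 × (40240)² = 1.118 × 10⁻⁵ × 12.1 × 1,619,257,600 ≈ 219,049.9 × g
RCF_min = 1.118 × 10⁻⁵ × 7.5 × (40240)² = 1.118 × 10⁻⁵ × 7.5 × 1,619,257,600 ≈ 135,774.7 × g
ΔRCF = 219,049.9 − 135,774.7 = 83,275.2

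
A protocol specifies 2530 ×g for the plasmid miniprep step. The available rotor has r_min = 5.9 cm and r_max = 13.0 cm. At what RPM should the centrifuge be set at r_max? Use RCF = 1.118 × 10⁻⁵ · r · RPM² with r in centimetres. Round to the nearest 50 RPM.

≈ 4150 RPM

Use r_max = 13.0 cm.
2,530 = 1.118 × 10⁻⁵ × 13 × N²
N² = 2,530 / (14.534 × 10⁻⁵) = 17,407,458
N ≈ √17,407,458 ≈ 4,172.2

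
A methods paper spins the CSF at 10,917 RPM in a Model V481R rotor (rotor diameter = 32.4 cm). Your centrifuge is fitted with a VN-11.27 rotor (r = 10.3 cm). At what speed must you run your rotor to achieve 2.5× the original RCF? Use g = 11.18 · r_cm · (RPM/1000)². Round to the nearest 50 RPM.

21650 RPM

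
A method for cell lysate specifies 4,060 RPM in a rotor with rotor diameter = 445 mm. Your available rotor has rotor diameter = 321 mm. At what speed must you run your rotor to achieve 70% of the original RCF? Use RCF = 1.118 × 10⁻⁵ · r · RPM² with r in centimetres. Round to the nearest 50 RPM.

4000 RPM

Original rotor: r = 445 mm / 2 = 222.5 mm = 22.25 cm
RCF = 1.118 × 10⁻⁵ × r × N²
RCF_original = 1.118 × 10⁻⁵ × 22.25 × (4060)² = 1.118 × 10⁻⁵ × 22.25 × 16,483,600 ≈ 4,100.4 × g
Target RCF = 0.7 × 4,100.4 ≈ 2,870.3 × g
Your rotor: r = 321 mm / 2 = 160.5 mm = 16.05 cm
2,870.3 = 1.118 × 10⁻⁵ × 16.05 × N²
N² = 2,870.3 / (17.9439 × 10⁻⁵) = 15,995,965
N ≈ √15,995,965 ≈ 3,999.5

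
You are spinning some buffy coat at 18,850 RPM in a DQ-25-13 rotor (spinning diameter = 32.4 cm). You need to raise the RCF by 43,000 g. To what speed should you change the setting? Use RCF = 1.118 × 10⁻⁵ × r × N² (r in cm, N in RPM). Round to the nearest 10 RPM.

24350 RPM

r = 32.4 / 2 = 16.2 cm
Current RCF = 1.118 × 10⁻⁵ × 16.2 × (18850)² = 1.118 × 10⁻⁵ × 16.2 × 355,322,500 ≈ 64,354.6 × g
Target RCF = 64,354.6 + 43,000 = 107,354.6 × g
N² = 107,354.6 / (18.1116 × 10⁻⁵) = 592,739,460
N ≈ √592,739,460 ≈ 24,346.2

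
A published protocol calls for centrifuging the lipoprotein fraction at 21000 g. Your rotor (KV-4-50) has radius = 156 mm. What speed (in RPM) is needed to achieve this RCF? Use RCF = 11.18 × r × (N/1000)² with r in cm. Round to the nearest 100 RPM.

r = 156 mm = 15.6 cm
21,000 = 11.18 × 15.6 × (N/1000)²
(N/1000)² = 21,000 / 174.408 = 120.4073
N = 1000 × √120.4073 ≈ 10,973.0

11000 RPM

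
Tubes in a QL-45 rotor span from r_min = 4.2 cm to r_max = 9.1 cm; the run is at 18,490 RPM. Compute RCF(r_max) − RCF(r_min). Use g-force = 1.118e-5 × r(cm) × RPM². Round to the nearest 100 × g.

RCF_max = 1.118 × 10⁻⁵ × 9.1 × (18490)² = 1.118 × 10⁻⁵ × 9.1 × 341,880,100 ≈ 34,782.2 × g
RCF_min = 1.118 × 10⁻⁵ × 4.2 × (18490)² = 1.118 × 10⁻⁵ × 4.2 × 341,880,100 ≈ 16,053.3 × g
ΔRCF = 34,782.2 − 16,053.3 = 18,728.9

18700 × g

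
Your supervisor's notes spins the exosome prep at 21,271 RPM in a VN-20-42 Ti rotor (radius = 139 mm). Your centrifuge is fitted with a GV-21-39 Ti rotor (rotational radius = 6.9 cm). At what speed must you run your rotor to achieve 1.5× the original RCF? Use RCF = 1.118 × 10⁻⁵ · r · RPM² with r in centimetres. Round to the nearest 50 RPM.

Original rotor: r = 139 mm = 13.9 cm
RCF_original = 1.118 × 10⁻⁵ × 13.9 × (21271)² = 1.118 × 10⁻⁵ × 13.9 × 452,455,441 ≈ 70,312.5 × g
Target RCF = 1.5 × 70,312.5 ≈ 105,468.8 × g
105,468.8 = 1.118 × 10⁻⁵ × 6.9 × N²
N² = 105,468.8 / (7.7142 × 10⁻⁵) = 1,367,203,339
N ≈ √1,367,203,339 ≈ 36,975.7

37000 RPM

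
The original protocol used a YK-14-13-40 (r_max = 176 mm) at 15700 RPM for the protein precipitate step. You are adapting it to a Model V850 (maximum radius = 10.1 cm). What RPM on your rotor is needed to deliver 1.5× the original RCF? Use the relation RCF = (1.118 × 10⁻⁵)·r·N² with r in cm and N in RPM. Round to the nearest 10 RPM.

Original rotor: r = 176 mm = 17.6 cm
RCF_original = 1.118 × 10⁻⁵ × 17.6 × (15700)² = 1.118 × 10⁻⁵ × 17.6 × 246,490,000 ≈ 48,501.3 × g
Target RCF = 1.5 × 48,501.3 ≈ 72,752 × g
72,752 = 1.118 × 10⁻⁵ × 10.1 × N²
N² = 72,752 / (11.2918 × 10⁻⁵) = 644,290,547
N ≈ √644,290,547 ≈ 25,382.9

≈ 25380 RPM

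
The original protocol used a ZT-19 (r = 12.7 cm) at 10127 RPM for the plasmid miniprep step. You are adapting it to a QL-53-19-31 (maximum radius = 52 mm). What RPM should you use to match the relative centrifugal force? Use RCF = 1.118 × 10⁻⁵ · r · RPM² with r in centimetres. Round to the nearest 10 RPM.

RCF_original = 1.118 × 10⁻⁵ × 12.7 × (10127)² = 1.118 × 10⁻⁵ × 12.7 × 102,556,129 ≈ 14,561.5 × g
Your rotor: r = 52 mm = 5.2 cm
14,561.5 = 1.118 × 10⁻⁵ × 5.2 × N²
N² = 14,561.5 / (5.8136 × 10⁻⁵) = 250,473,029
N ≈ √250,473,029 ≈ 15,826.3

15830 RPM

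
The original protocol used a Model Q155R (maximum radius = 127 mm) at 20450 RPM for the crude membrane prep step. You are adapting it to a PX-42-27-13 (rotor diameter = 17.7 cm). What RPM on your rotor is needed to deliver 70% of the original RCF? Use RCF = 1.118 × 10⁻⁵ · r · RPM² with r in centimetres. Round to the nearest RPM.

20496 RPM

Original rotor: r = 127 mm = 12.7 cm
RCF_original = 1.118 × 10⁻⁵ × 12.7 × (20450)² = 1.118 × 10⁻⁵ × 12.7 × 418,202,500 ≈ 59,378.9 × g
Target RCF = 0.7 × 59,378.9 ≈ 41,565.2 × g
Your rotor: r = 17.7 / 2 = 8.85 cm
41,565.2 = 1.118 × 10⁻⁵ × 8.85 × N²
N² = 41,565.2 / (9.8943 × 10⁻⁵) = 420,092,376
N ≈ √420,092,376 ≈ 20,496.2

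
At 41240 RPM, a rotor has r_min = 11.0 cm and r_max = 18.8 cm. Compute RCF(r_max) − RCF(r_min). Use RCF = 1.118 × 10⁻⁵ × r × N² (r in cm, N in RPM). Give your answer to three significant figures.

148000 × g

ΔRCF = 1.118 × 10⁻⁵ × (r_max − r_min) × N² = 1.118 × 10⁻⁵ × 7.8 × 1,700,737,600 ≈ 148,311.1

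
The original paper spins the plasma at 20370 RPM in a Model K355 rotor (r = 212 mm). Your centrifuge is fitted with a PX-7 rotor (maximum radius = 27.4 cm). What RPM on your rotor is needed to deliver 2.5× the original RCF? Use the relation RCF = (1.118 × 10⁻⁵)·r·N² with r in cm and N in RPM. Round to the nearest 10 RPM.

28330 RPM

Original rotor: r = 212 mm = 21.2 cm
RCF_original = 1.118 × 10⁻⁵ × 21.2 × (20370)² = 1.118 × 10⁻⁵ × 21.2 × 414,936,900 ≈ 98,346.7 × g
Target RCF = 2.5 × 98,346.7 ≈ 245,866.8 × g
245,866.8 = 1.118 × 10⁻⁵ × 27.4 × N²
N² = 245,866.8 / (30.6332 × 10⁻⁵) = 802,615,463
N ≈ √802,615,463 ≈ 28,330.5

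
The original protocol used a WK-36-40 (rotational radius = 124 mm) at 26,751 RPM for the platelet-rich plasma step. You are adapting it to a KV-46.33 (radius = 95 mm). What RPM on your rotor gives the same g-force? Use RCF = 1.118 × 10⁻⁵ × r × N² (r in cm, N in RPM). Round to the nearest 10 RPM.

Original rotor: r = 124 mm = 12.4 cm
RCF_original = 1.118 × 10⁻⁵ × 12.4 × (26751)² = 1.118 × 10⁻⁵ × 12.4 × 715,616,001 ≈ 99,207.3 × g
Your rotor: r = 95 mm = 9.5 cm
99,207.3 = 1.118 × 10⁻⁵ × 9.5 × N²
N² = 99,207.3 / (10.621 × 10⁻⁵) = 934,067,414
N ≈ √934,067,414 ≈ 30,562.5

30560 RPM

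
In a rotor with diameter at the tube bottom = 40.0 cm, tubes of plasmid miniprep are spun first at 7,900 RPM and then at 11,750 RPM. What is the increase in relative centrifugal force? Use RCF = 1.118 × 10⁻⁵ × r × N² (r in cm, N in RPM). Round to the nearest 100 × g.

≈ 16900 × g

r = 40.0 / 2 = 20 cm
RCF₁ = 1.118 × 10⁻⁵ × 20 × (7900)² = 1.118 × 10⁻⁵ × 20 × 62,410,000 ≈ 13,954.9 × g
RCF₂ = 1.118 × 10⁻⁵ × 20 × (11750)² = 1.118 × 10⁻⁵ × 20 × 138,062,500 ≈ 30,870.8 × g
Increase = 30,870.8 − 13,954.9 = 16,915.9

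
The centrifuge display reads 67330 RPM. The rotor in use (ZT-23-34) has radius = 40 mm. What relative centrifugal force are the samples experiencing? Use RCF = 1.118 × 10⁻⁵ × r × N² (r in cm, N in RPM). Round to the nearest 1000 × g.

r = 40 mm = 4.0 cm
RCF = 1.118 × 10⁻⁵ × 4 × (67330)² = 1.118 × 10⁻⁵ × 4 × 4,533,328,900 ≈ 202,730.5 × g

≈ 203000 x g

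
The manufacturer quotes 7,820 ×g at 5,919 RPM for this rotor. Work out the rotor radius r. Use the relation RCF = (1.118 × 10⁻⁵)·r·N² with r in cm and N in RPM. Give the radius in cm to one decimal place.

7820 = 1.118 × 10⁻⁵ × r × (5919)²
r = 7820 / (1.118 × 10⁻⁵ × 35,034,561) = 7820 / 391.6864 ≈ 19.965 cm

r ≈ 20.0 cm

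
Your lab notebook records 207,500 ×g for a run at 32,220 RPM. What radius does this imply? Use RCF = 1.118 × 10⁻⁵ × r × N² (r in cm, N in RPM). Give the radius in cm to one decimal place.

207500 = 1.118 × 10⁻⁵ × r × (32220)²
r = 207500 / (1.118 × 10⁻⁵ × 1,038,128,400) = 207500 / 11606.28 ≈ 17.878 cm

≈ 17.9 cm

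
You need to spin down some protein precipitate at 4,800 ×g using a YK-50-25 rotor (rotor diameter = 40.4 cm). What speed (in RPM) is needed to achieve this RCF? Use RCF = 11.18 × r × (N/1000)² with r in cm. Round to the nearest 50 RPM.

r = 40.4 / 2 = 20.2 cm
4,800 = 11.18 × 20.2 × (N/1000)²
(N/1000)² = 4,800 / 225.836 = 21.25436
N = 1000 × √21.25436 ≈ 4,610.2

4600 RPM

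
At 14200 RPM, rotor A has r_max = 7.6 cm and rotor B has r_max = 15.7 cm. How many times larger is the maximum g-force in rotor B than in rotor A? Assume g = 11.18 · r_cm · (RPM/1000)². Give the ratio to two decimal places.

At fixed N, RCF ∝ r, so RCF_B/RCF_A = r_B/r_A = 15.7 / 7.6 = 2.0658.

2.07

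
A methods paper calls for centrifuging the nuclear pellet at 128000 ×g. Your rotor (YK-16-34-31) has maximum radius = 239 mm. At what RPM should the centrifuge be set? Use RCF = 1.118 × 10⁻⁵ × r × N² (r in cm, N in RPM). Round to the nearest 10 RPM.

N ≈ 21890 RPM

r = 239 mm = 23.9 cm
128,000 = 1.118 × 10⁻⁵ × 23.9 × N²
N² = 128,000 / (26.7202 × 10⁻⁵) = 479,038,331
N ≈ √479,038,331 ≈ 21,886.9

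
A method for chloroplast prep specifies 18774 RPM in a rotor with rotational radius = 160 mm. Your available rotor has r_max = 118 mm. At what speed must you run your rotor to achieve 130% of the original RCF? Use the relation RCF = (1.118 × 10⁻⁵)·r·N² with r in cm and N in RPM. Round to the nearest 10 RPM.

≈ 24930 RPM

Original rotor: r = 160 mm = 16.0 cm
RCF_original = 1.118 × 10⁻⁵ × 16 × (18774)² = 1.118 × 10⁻⁵ × 16 × 352,463,076 ≈ 63,048.6 × g
Target RCF = 1.3 × 63,048.6 ≈ 81,963.2 × g
Your rotor: r = 118 mm = 11.8 cm
81,963.2 = 1.118 × 10⁻⁵ × 11.8 × N²
N² = 81,963.2 / (13.1924 × 10⁻⁵) = 621,291,046
N ≈ √621,291,046 ≈ 24,925.7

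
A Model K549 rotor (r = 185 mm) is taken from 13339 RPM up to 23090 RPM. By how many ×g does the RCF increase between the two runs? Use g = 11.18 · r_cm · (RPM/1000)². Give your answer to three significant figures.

73500 ×g

r = 185 mm = 18.5 cm
RCF₁ = 11.18 × 18.5 × (13.339)² = 11.18 × 18.5 × 177.928921 ≈ 36,801 × g
RCF₂ = 11.18 × 18.5 × (23.09)² = 11.18 × 18.5 × 533.1481 ≈ 110,271 × g
Increase = 110,271 − 36,801 = 73,470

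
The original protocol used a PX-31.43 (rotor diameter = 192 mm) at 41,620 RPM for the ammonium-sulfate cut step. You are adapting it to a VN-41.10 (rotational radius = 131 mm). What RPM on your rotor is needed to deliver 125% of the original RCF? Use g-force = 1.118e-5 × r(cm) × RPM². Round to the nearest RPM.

39834 RPM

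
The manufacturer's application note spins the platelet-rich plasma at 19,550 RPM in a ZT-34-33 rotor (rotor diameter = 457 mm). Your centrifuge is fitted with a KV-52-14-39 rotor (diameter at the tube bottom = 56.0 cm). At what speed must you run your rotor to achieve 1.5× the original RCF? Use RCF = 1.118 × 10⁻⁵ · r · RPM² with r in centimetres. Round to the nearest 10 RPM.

Original rotor: r = 457 mm / 2 = 228.5 mm = 22.85 cm
RCF_original = 1.118 × 10⁻⁵ × 22.85 × (19550)² = 1.118 × 10⁻⁵ × 22.85 × 382,202,500 ≈ 97,638.6 × g
Target RCF = 1.5 × 97,638.6 ≈ 146,457.9 × g
Your rotor: r = 56.0 / 2 = 28 cm
146,457.9 = 1.118 × 10⁻⁵ × 28 × N²
N² = 146,457.9 / (31.304 × 10⁻⁵) = 467,856,823
N ≈ √467,856,823 ≈ 21,630.0

≈ 21630 RPM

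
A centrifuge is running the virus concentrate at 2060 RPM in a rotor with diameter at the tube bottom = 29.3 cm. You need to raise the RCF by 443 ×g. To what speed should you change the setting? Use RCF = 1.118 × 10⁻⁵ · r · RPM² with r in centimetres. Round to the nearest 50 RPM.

2650 RPM

r = 29.3 / 2 = 14.65 cm
Current RCF = 1.118 × 10⁻⁵ × 14.65 × (2060)² = 1.118 × 10⁻⁵ × 14.65 × 4,243,600 ≈ 695 × g
Target RCF = 695 + 443 = 1,138 × g
N² = 1,138 / (16.3787 × 10⁻⁵) = 6,948,048
N ≈ √6,948,048 ≈ 2,635.9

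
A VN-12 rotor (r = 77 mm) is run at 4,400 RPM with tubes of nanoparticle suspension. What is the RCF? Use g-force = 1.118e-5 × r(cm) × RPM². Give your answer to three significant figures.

RCF ≈ 1670 x g

r = 77 mm = 7.7 cm
RCF = 1.118 × 10⁻⁵ × 7.7 × (4400)² = 1.118 × 10⁻⁵ × 7.7 × 19,360,000 ≈ 1,666.6 × g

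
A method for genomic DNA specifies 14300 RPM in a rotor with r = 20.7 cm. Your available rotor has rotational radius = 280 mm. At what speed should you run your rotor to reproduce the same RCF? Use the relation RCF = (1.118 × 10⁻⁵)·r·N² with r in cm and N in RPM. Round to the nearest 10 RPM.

RCF_original = 1.118 × 10⁻⁵ × 20.7 × (14300)² = 1.118 × 10⁻⁵ × 20.7 × 204,490,000 ≈ 47,324.3 × g
Your rotor: r = 280 mm = 28.0 cm
47,324.3 = 1.118 × 10⁻⁵ × 28 × N²
N² = 47,324.3 / (31.304 × 10⁻⁵) = 151,176,527
N ≈ √151,176,527 ≈ 12,295.4

12300 RPM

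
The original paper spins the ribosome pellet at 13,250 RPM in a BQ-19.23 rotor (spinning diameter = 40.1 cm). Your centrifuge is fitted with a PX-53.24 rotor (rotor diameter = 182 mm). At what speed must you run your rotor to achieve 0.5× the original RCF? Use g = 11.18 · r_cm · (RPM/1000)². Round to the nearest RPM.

≈ 13907 RPM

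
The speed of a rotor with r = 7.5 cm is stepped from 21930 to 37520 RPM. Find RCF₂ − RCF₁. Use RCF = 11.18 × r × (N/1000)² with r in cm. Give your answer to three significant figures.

≈ 77700 × g

RCF₁ = 11.18 × 7.5 × (21.93)² = 11.18 × 7.5 × 480.9249 ≈ 40,325.6 × g
RCF₂ = 11.18 × 7.5 × (37.52)² = 11.18 × 7.5 × 1,407.7504 ≈ 118,039.9 × g
Increase = 118,039.9 − 40,325.6 = 77,714.3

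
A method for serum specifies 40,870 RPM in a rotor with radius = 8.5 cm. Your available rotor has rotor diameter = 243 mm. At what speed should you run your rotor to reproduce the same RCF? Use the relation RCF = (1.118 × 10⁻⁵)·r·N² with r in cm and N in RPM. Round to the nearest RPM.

34184 RPM

RCF = 1.118 × 10⁻⁵ × r × N²
RCF_original = 1.118 × 10⁻⁵ × 8.5 × (40870)² = 1.118 × 10⁻⁵ × 8.5 × 1,670,356,900 ≈ 158,734 × g
Your rotor: r = 243 mm / 2 = 121.5 mm = 12.15 cm
158,734 = 1.118 × 10⁻⁵ × 12.15 × N²
N² = 158,734 / (13.5837 × 10⁻⁵) = 1,168,562,321
N ≈ √1,168,562,321 ≈ 34,184.2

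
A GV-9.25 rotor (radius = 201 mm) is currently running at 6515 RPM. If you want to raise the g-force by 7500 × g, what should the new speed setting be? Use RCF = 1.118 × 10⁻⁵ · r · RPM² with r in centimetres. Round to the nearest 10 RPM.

≈ 8710 RPM

r = 201 mm = 20.1 cm
Current RCF = 1.118 × 10⁻⁵ × 20.1 × (6515)² = 1.118 × 10⁻⁵ × 20.1 × 42,445,225 ≈ 9,538.2 × g
Target RCF = 9,538.2 + 7,500 = 17,038.2 × g
N² = 17,038.2 / (22.4718 × 10⁻⁵) = 75,820,362
N ≈ √75,820,362 ≈ 8,707.5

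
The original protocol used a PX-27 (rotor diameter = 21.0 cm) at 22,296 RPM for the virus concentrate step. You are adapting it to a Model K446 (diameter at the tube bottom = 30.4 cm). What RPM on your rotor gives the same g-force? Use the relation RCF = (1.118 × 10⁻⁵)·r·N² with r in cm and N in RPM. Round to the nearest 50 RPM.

18550 RPM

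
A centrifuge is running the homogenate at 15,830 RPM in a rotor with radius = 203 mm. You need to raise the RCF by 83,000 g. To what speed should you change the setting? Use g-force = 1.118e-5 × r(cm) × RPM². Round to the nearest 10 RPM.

≈ 24830 RPM

r = 203 mm = 20.3 cm
Current RCF = 1.118 × 10⁻⁵ × 20.3 × (15830)² = 1.118 × 10⁻⁵ × 20.3 × 250,588,900 ≈ 56,872.2 × g
Target RCF = 56,872.2 + 83,000 = 139,872.2 × g
N² = 139,872.2 / (22.6954 × 10⁻⁵) = 616,301,982
N ≈ √616,301,982 ≈ 24,825.4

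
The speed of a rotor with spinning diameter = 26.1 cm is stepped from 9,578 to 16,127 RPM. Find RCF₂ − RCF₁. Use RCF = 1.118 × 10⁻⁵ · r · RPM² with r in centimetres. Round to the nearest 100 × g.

r = 26.1 / 2 = 13.05 cm
RCF₁ = 1.118 × 10⁻⁵ × 13.05 × (9578)² = 1.118 × 10⁻⁵ × 13.05 × 91,738,084 ≈ 13,384.5 × g
RCF₂ = 1.118 × 10⁻⁵ × 13.05 × (16127)² = 1.118 × 10⁻⁵ × 13.05 × 260,080,129 ≈ 37,945.4 × g
Increase = 37,945.4 − 13,384.5 = 24,560.9

≈ 24600 × g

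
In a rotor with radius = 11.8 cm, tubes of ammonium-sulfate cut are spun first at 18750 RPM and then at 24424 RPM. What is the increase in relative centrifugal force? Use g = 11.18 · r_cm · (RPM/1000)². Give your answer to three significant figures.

32300 x g

RCF₁ = 11.18 × 11.8 × (18.75)² = 11.18 × 11.8 × 351.5625 ≈ 46,379.5 × g
RCF₂ = 11.18 × 11.8 × (24.424)² = 11.18 × 11.8 × 596.531776 ≈ 78,696.9 × g
Increase = 78,696.9 − 46,379.5 = 32,317.4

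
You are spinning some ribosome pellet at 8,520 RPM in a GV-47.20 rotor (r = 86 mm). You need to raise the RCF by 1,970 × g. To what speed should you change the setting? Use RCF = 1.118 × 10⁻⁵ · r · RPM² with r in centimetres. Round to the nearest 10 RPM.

r = 86 mm = 8.6 cm
Current RCF = 1.118 × 10⁻⁵ × 8.6 × (8520)² = 1.118 × 10⁻⁵ × 8.6 × 72,590,400 ≈ 6,979.4 × g
Target RCF = 6,979.4 + 1,970 = 8,949.4 × g
N² = 8,949.4 / (9.6148 × 10⁻⁵) = 93,079,419
N ≈ √93,079,419 ≈ 9,647.8

9650 RPM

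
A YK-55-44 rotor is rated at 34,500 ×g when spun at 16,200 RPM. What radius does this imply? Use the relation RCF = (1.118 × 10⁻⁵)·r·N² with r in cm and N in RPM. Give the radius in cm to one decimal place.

34500 = 1.118 × 10⁻⁵ × r × (16200)²
r = 34500 / (1.118 × 10⁻⁵ × 262,440,000) = 34500 / 2934.079 ≈ 11.758 cm

11.8 cm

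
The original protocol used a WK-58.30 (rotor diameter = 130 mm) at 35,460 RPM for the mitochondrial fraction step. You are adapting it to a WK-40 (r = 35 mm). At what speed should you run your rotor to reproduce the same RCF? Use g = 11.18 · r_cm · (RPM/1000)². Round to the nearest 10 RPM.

48320 RPM

Original rotor: r = 130 mm / 2 = 65 mm = 6.5 cm
RCF = 11.18 × r × (N/1000)²
RCF_original = 11.18 × 6.5 × (35.46)² = 11.18 × 6.5 × 1,257.4116 ≈ 91,376.1 × g
Your rotor: r = 35 mm = 3.5 cm
91,376.1 = 11.18 × 3.5 × (N/1000)²
(N/1000)² = 91,376.1 / 39.13 = 2335.193
N = 1000 × √2335.193 ≈ 48,323.8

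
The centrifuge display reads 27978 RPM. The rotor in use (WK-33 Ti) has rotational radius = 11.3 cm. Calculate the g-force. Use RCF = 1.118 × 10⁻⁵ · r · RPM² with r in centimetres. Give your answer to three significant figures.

98900 ×g

RCF = 1.118 × 10⁻⁵ × 11.3 × (27978)² = 1.118 × 10⁻⁵ × 11.3 × 782,768,484 ≈ 98,890.3 × g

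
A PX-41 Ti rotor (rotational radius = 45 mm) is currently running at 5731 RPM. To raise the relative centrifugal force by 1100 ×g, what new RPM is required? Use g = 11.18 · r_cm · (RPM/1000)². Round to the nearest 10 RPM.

7400 RPM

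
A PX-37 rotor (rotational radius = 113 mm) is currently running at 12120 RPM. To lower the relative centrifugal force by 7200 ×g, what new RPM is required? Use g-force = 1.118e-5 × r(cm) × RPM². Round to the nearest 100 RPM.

r = 113 mm = 11.3 cm
Current RCF = 1.118 × 10⁻⁵ × 11.3 × (12120)² = 1.118 × 10⁻⁵ × 11.3 × 146,894,400 ≈ 18,557.8 × g
Target RCF = 18,557.8 − 7,200 = 11,357.8 × g
N² = 11,357.8 / (12.6334 × 10⁻⁵) = 89,902,956
N ≈ √89,902,956 ≈ 9,481.7

9500 RPM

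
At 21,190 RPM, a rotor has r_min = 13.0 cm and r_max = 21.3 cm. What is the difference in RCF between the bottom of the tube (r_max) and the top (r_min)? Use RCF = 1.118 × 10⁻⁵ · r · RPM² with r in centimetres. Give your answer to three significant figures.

ΔRCF ≈ 41700 × g

ΔRCF = 1.118 × 10⁻⁵ × (r_max − r_min) × N² = 1.118 × 10⁻⁵ × 8.3 × 449,016,100 ≈ 41,666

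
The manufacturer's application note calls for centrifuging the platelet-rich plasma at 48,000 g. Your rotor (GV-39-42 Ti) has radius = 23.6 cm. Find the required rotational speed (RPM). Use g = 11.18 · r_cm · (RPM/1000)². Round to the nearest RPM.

N ≈ 13488 RPM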